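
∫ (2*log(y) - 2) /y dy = (log(y) - 1)^2 + C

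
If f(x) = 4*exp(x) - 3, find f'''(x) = 4*exp(x)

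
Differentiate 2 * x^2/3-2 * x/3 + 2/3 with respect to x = 4*x/3 - 2/3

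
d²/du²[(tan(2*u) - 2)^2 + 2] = 24*tan(2*u)^4 - 32*tan(2*u)^3 + 32*tan(2*u)^2 - 32*tan(2*u) + 8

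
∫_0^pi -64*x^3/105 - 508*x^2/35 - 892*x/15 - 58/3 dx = (-29/5 - 4*pi/5)*(4*pi^3/21 + 10*pi/3 + 14*pi^2/3)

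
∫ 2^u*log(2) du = 2^u + C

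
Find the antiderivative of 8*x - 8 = 4*x^2 - 8*x + C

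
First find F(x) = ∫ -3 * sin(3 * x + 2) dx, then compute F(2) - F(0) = cos(8) - cos(2)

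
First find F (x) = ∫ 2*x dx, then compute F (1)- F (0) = 1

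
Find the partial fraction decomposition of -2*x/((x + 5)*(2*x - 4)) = -5/(7*(x + 5)) - 2/(7*(x - 2))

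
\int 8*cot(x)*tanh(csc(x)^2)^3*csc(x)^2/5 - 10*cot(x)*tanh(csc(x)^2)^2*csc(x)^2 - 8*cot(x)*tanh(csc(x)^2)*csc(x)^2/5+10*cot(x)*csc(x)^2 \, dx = (2*tanh(csc(x)^2) - 25)*tanh(csc(x)^2)/5 + C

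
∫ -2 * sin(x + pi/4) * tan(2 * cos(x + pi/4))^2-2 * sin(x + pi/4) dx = tan(2*cos(x + pi/4)) + C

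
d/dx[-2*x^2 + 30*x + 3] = 30 - 4*x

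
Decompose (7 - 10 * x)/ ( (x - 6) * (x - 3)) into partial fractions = 23/(3*(x - 3)) - 53/(3*(x - 6))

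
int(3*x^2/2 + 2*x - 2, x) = x^3/2 + x^2 - 2*x + C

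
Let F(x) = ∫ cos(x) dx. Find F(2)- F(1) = -sin(1) + sin(2)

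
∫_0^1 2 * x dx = 1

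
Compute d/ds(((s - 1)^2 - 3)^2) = 4*s^3 - 12*s^2 + 8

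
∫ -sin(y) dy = cos(y) + C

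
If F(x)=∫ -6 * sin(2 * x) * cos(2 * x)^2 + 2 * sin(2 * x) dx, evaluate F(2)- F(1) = cos(2) + cos(4)^3 - cos(2)^3 - cos(4)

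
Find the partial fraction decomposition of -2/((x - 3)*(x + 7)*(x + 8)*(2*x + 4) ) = 1/(66*(x + 8)) - 1/(50*(x + 7)) + 1/(150*(x + 2)) - 1/(550*(x - 3))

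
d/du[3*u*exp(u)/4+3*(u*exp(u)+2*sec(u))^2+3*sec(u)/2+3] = 6*u^2*exp(2*u) + 6*u*exp(2*u) + 12*u*exp(u)*tan(u)*sec(u) + 12*u*exp(u)*sec(u) + 3*u*exp(u)/4 + 12*exp(u)*sec(u) + 3*exp(u)/4 + 24*tan(u)*sec(u)^2 + 3*tan(u)*sec(u)/2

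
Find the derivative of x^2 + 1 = 2*x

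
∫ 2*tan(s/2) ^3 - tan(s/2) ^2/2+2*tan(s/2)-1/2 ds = 2*(2 - sin(s)/2)/(cos(s) + 1) + C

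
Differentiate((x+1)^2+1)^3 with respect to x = 6*x^5 + 30*x^4 + 72*x^3 + 96*x^2 + 72*x + 24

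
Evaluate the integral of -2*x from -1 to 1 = 0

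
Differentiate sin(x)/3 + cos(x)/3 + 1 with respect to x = -sin(x)/3 + cos(x)/3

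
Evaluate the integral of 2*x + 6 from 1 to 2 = 9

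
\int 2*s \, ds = s^2 + C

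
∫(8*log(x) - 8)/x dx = 4*(log(x) - 1)^2 + C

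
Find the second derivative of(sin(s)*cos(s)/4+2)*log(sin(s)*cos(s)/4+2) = (-(1 - cos(4*s))*log(sin(2*s)/8 + 2)/2 - 16*log(sin(2*s)/8 + 2)*sin(2*s) + sin(s)^4 - 16*sin(2*s) + cos(s)^4 + 3*cos(4*s)/4 - 3/4)/(2*(sin(2*s) + 16))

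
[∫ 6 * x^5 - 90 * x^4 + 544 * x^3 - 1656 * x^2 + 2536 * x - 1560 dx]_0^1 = -725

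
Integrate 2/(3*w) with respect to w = 2*log(2*w)/3 + C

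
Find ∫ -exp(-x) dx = exp(-x) + C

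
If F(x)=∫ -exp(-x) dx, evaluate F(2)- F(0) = -1 + exp(-2)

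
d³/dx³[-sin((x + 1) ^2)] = 8*x^3*cos(x^2 + 2*x + 1) + 24*x^2*cos(x^2 + 2*x + 1) + 12*x*sin(x^2 + 2*x + 1) + 24*x*cos(x^2 + 2*x + 1) + 12*sin(x^2 + 2*x + 1) + 8*cos(x^2 + 2*x + 1)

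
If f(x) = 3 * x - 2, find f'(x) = 3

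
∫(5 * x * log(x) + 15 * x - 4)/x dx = (5*x - 4)*(log(x) + 2) + C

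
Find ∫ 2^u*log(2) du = 2^u + C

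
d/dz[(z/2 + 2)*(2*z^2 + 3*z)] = 3*z^2 + 11*z + 6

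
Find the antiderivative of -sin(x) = cos(x) + C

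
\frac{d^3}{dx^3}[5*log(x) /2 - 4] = 5/x^3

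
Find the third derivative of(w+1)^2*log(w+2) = (2*w^2 + 10*w + 14)/(w^3 + 6*w^2 + 12*w + 8)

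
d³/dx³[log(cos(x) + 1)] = -sin(x)/(cos(x) + 1)^2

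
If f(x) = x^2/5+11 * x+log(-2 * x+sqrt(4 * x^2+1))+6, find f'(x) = (8*x^3 - 4*x^2*sqrt(4*x^2 + 1) + 220*x^2 - 110*x*sqrt(4*x^2 + 1) + 22*x - 10*sqrt(4*x^2 + 1) + 55)/(20*x^2 - 10*x*sqrt(4*x^2 + 1) + 5)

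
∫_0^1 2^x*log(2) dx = 1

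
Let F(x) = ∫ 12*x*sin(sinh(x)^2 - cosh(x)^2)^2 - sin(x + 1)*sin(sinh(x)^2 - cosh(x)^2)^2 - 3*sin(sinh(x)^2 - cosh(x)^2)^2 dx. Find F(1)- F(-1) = -(7 - cos(2))*sin(-cosh(1)^2 + sinh(1)^2)^2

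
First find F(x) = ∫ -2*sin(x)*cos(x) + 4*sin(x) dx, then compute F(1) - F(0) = -1 + (-2 + cos(1))^2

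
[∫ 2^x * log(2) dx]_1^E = -2 + 2^E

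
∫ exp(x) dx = exp(x) + C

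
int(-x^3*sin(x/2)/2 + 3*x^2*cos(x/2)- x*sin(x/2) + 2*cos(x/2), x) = x*(x^2 + 2)*cos(x/2) + C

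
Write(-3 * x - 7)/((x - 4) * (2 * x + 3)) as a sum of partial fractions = 5/(11*(2*x + 3)) - 19/(11*(x - 4))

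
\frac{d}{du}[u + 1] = 1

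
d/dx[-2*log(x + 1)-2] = -2/(x + 1)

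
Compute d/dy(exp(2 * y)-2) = 2*exp(2*y)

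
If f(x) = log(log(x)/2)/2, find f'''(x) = (2*log(x)^2 + 3*log(x) + 2)/(2*x^3*log(x)^3)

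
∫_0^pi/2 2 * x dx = pi^2/4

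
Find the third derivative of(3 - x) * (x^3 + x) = 18 - 24*x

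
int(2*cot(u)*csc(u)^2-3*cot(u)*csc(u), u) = (3 - csc(u))*csc(u) + C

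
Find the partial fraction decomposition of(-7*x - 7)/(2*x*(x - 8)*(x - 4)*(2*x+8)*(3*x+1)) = 189/(7150*(3*x + 1)) + 7/(5632*(x + 4)) + 35/(6656*(x - 4)) - 21/(12800*(x - 8)) - 7/(512*x)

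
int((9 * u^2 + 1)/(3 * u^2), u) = 3*u - 1/(3*u) + C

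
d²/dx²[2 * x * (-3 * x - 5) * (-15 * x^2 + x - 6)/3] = 360*x^2 + 288*x + 52/3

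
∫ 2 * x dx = x^2 + C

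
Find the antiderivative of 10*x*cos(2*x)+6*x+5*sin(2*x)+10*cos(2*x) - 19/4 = 3*x^2 - 19*x/4 + (5*x + 5)*sin(2*x) + C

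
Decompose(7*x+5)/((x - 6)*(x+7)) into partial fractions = 44/(13*(x + 7)) + 47/(13*(x - 6))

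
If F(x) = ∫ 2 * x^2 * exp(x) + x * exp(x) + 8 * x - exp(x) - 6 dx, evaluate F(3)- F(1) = -E + 20 + 11*exp(3)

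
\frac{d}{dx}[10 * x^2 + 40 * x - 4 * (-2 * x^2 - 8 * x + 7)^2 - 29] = -64*x^3 - 384*x^2 - 268*x + 488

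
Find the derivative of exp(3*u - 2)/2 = 3*exp(3*u - 2)/2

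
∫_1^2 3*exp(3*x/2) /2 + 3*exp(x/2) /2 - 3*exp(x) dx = -(-1 + exp(1/2))^3 + (-1 + E)^3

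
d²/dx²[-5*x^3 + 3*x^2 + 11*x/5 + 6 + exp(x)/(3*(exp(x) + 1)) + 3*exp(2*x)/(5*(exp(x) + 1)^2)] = (-450*x*exp(4*x) - 1800*x*exp(3*x) - 2700*x*exp(2*x) - 1800*x*exp(x) - 450*x + 90*exp(4*x) + 337*exp(3*x) + 576*exp(2*x) + 365*exp(x) + 90)/(15*exp(4*x) + 60*exp(3*x) + 90*exp(2*x) + 60*exp(x) + 15)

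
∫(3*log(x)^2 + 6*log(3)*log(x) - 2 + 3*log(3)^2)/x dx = (log(3*x)^2 - 2)*log(3*x) + C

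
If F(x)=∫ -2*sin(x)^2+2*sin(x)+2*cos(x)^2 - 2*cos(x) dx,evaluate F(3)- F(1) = -(-1 + cos(1) + sin(1))^2 + (-1 + cos(3) + sin(3))^2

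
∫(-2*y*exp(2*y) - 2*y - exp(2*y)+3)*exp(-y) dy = -2*(2*y - 1)*sinh(y) + C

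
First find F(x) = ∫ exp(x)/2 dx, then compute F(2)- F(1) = -E/2 + exp(2)/2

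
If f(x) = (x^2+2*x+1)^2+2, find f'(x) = 4*x^3 + 12*x^2 + 12*x + 4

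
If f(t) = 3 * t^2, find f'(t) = 6*t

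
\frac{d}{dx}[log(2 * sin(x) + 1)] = 2*cos(x)/(2*sin(x) + 1)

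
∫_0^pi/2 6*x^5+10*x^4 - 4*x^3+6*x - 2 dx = -1 + (-pi^3/8 - pi^2/4 - 1 + pi/2)^2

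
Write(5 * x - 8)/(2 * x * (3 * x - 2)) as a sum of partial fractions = -7/(2*(3*x - 2)) + 2/x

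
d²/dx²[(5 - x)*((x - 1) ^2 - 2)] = 14 - 6*x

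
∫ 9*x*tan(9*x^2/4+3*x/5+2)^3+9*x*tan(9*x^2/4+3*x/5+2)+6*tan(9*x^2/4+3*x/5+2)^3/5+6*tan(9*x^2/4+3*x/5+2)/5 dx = tan(9*x^2/4 + 3*x/5 + 2)^2 + C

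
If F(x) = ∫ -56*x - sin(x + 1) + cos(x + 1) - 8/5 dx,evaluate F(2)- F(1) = -428/5 + cos(3) - sin(2) + sin(3) - cos(2)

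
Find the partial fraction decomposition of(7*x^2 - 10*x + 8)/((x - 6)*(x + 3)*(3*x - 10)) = -59/(19*(3*x - 10)) + 101/(171*(x + 3)) + 25/(9*(x - 6))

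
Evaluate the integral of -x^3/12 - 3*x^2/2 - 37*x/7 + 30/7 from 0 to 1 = 377/336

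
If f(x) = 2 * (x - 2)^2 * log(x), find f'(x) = (4*x^2*log(x) + 2*x^2 - 8*x*log(x) - 8*x + 8)/x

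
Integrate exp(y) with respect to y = exp(y) + C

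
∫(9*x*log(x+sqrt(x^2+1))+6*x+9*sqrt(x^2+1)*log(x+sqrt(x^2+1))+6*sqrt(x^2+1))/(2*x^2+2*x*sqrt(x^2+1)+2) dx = 3*(3*log(x + sqrt(x^2 + 1)) + 4)*log(x + sqrt(x^2 + 1))/4 + C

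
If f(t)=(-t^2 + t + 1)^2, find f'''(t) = 24*t - 12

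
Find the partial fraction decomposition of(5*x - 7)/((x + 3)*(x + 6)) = 37/(3*(x + 6)) - 22/(3*(x + 3))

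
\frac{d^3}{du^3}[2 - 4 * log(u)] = -8/u^3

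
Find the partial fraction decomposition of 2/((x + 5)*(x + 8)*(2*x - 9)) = 8/(475*(2*x - 9)) + 2/(75*(x + 8)) - 2/(57*(x + 5))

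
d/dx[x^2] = 2*x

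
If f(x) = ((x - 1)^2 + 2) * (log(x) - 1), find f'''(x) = (2*x^2 + 2*x + 6)/x^3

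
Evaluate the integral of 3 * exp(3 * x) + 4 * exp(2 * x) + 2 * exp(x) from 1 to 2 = -(1 + exp(2))^2 - (1 + E)^3 - E + exp(2) + (1 + E)^2 + (1 + exp(2))^3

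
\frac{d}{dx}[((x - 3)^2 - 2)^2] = 4*x^3 - 36*x^2 + 100*x - 84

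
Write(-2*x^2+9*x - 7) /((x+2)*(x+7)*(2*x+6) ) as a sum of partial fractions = -21/(5*(x + 7)) + 13/(2*(x + 3)) - 33/(10*(x + 2))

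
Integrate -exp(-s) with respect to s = exp(-s) + C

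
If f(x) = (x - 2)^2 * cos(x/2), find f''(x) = -x^2*cos(x/2)/4 - 2*x*sin(x/2) + x*cos(x/2) + 4*sin(x/2) + cos(x/2)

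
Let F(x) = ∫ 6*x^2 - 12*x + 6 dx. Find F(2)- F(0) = 4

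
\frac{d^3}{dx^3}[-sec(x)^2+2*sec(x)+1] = 2*(-1 + 4/cos(x) + 6/cos(x)^2 - 12/cos(x)^3)*sin(x)/cos(x)^2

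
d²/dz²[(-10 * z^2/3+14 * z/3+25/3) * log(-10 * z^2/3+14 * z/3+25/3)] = (-200*z^2*log(-10*z^2 + 14*z + 25) - 600*z^2 + 200*z^2*log(3) + 280*z*log(-10*z^2 + 14*z + 25) - 280*z*log(3) + 840*z + 500*log(-10*z^2 + 14*z + 25) - 500*log(3) + 304)/(30*z^2 - 42*z - 75)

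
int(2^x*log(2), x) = 2^x + C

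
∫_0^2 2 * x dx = 4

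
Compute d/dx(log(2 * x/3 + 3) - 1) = 2/(2*x + 9)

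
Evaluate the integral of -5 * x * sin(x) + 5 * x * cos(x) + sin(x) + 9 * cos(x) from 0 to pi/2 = 5*pi/2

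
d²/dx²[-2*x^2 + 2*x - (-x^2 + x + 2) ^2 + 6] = -12*x^2 + 12*x + 2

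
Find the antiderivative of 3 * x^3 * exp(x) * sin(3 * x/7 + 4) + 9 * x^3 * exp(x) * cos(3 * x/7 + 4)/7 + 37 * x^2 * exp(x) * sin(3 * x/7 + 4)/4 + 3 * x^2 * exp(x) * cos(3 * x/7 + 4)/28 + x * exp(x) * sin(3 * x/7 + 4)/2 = x^2*(12*x + 1)*exp(x)*sin(3*x/7 + 4)/4 + C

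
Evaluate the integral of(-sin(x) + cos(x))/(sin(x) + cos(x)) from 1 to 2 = log(sin(pi/4 + 2)) - log(sin(pi/4 + 1))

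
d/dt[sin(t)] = cos(t)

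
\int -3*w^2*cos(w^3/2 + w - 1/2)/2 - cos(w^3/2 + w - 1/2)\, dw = -sin(w^3/2 + w - 1/2) + C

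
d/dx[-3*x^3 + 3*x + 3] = 3 - 9*x^2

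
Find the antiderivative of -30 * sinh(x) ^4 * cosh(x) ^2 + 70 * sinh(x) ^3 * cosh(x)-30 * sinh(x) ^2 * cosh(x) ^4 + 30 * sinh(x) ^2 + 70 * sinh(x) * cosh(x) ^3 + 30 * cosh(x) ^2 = -10*sinh(x)^3*cosh(x)^3 + 15*sinh(2*x) + 35*cosh(4*x)/8 + C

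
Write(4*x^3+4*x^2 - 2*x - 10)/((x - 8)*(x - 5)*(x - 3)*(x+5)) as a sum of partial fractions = 5/(13*(x + 5)) + 8/(5*(x - 3)) - 29/(3*(x - 5)) + 2278/(195*(x - 8))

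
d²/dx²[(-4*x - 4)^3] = -384*x - 384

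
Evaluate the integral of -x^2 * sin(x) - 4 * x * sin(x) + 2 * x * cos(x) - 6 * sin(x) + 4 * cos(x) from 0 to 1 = -6 + 11*cos(1)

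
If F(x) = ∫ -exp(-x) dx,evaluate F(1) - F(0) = -1 + exp(-1)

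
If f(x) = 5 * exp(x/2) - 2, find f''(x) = 5*exp(x/2)/4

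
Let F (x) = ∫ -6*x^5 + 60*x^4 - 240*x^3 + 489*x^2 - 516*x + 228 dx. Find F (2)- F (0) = 88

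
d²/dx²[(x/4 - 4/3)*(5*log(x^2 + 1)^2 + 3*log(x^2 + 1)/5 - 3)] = (150*x^3*log(x^2 + 1) + 309*x^3 + 800*x^2*log(x^2 + 1) - 1552*x^2 + 450*x*log(x^2 + 1) + 27*x - 800*log(x^2 + 1) - 48)/(30*x^4 + 60*x^2 + 30)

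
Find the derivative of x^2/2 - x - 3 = x - 1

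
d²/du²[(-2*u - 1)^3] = -48*u - 24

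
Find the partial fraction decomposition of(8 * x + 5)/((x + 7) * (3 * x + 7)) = -41/(14*(3*x + 7)) + 51/(14*(x + 7))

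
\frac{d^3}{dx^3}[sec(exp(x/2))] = (-exp(3*x/2)*sin(exp(x/2))/cos(exp(x/2)) + 6*exp(3*x/2)*sin(exp(x/2))/cos(exp(x/2))^3 + exp(x/2)*sin(exp(x/2))/cos(exp(x/2)) - 3*exp(x) + 6*exp(x)/cos(exp(x/2))^2)/(8*cos(exp(x/2)))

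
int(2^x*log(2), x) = 2^x + C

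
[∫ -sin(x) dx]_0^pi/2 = -1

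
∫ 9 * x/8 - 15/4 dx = 9*x^2/16 - 15*x/4 + C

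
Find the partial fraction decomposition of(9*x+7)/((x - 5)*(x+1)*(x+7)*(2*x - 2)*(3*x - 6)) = -7/(3888*(x + 7)) + 1/(648*(x + 1)) + 1/(24*(x - 1)) - 25/(486*(x - 2)) + 13/(1296*(x - 5))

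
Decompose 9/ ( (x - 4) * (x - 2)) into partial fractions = -9/(2*(x - 2)) + 9/(2*(x - 4))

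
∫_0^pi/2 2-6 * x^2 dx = pi - pi^3/4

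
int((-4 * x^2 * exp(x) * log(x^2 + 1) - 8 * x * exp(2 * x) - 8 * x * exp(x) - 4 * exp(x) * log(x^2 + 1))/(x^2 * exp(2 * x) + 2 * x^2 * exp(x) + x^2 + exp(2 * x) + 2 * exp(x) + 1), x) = (-4*exp(x)*log(x^2 + 1) - 5*exp(x) - 5)/(exp(x) + 1) + C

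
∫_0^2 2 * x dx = 4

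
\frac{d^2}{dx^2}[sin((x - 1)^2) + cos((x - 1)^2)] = -4*sqrt(2)*x^2*sin(x^2 - 2*x + pi/4 + 1) + 8*sqrt(2)*x*sin(x^2 - 2*x + pi/4 + 1) - 6*sin(x^2 - 2*x + 1) - 2*cos(x^2 - 2*x + 1)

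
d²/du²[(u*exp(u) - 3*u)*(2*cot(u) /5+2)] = 4*u*exp(u)*cot(u)^3/5 - 4*u*exp(u)*cot(u)^2/5 + 6*u*exp(u)*cot(u)/5 + 6*u*exp(u)/5 - 12*u*cot(u)^3/5 - 12*u*cot(u)/5 - 4*exp(u)*cot(u)^2/5 + 4*exp(u)*cot(u)/5 + 16*exp(u)/5 + 12*cot(u)^2/5 + 12/5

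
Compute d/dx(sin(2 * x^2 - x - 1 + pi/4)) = 4*x*cos(2*x^2 - x - 1 + pi/4) - cos(2*x^2 - x - 1 + pi/4)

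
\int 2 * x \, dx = x^2 + C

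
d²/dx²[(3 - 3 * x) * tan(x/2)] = 3*(-x*sin(x/2)/(2*cos(x/2)) + sin(x/2)/(2*cos(x/2)) - 1)/cos(x/2)^2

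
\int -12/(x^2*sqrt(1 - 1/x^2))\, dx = 12*acsc(x) + C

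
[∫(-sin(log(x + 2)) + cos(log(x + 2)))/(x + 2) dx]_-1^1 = -1 + cos(log(3)) + sin(log(3))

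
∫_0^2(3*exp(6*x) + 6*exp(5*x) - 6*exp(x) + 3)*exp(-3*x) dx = -1 + (-exp(-2) + 1 + exp(2))^3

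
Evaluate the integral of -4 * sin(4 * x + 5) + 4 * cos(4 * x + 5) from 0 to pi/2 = 0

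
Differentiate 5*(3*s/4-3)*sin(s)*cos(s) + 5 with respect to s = 15*s*cos(2*s)/4 + 15*sin(2*s)/8 - 15*cos(2*s)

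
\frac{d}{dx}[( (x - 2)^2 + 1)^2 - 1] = 4*x^3 - 24*x^2 + 52*x - 40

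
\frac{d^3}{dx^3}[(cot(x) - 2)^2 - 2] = -24*cot(x)^5 + 24*cot(x)^4 - 40*cot(x)^3 + 32*cot(x)^2 - 16*cot(x) + 8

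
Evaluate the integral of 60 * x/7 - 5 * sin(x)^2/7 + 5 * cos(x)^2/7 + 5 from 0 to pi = 5*pi + 30*pi^2/7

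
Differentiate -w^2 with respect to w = -2*w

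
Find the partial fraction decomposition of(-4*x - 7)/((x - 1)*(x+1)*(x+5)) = 13/(24*(x + 5)) + 3/(8*(x + 1)) - 11/(12*(x - 1))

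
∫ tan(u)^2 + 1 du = tan(u) + C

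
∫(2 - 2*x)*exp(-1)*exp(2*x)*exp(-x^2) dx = exp(-(x - 1)^2) + C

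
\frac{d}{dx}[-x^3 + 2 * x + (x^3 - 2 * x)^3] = 9*x^8 - 42*x^6 + 60*x^4 - 27*x^2 + 2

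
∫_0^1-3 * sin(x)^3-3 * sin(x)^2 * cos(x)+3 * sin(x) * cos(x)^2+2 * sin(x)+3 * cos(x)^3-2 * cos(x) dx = -2*sin(1) - 2*cos(1) + 1 + (cos(1) + sin(1))^3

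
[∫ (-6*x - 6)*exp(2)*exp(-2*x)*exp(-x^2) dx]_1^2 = -3*exp(-1) + 3*exp(-6)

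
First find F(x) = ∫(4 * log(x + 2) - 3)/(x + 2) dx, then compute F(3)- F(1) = -3*log(5) - 2*log(3)^2 + 3*log(3) + 2*log(5)^2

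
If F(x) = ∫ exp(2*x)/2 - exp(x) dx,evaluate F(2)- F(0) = -exp(2) + 3/4 + exp(4)/4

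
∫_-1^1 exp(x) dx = E - exp(-1)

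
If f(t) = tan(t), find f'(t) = cos(t)^(-2)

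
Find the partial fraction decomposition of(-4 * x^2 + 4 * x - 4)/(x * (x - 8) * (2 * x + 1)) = -28/(17*(2*x + 1)) - 57/(34*(x - 8)) + 1/(2*x)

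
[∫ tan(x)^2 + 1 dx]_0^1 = tan(1)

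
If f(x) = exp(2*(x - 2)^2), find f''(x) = 16*x^2*exp(2*x^2 - 8*x + 8) - 64*x*exp(2*x^2 - 8*x + 8) + 68*exp(2*x^2 - 8*x + 8)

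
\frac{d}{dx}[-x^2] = -2*x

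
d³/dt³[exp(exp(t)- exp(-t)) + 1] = (exp(exp(t) - exp(-t)) - 3*exp(t + exp(t) - exp(-t)) + 4*exp(2*t + exp(t) - exp(-t)) + 4*exp(4*t + exp(t) - exp(-t)) + 3*exp(5*t + exp(t) - exp(-t)) + exp(6*t + exp(t) - exp(-t)))*exp(-3*t)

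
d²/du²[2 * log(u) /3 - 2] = -2/(3*u^2)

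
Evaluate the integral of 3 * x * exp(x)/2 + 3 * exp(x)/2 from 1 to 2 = -3*E/2 + 3*exp(2)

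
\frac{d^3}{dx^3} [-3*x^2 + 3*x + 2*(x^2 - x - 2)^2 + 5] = 48*x - 24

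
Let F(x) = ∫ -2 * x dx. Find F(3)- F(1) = -8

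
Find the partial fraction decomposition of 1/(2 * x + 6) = 1/(2*(x + 3))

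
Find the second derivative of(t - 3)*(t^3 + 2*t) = 12*t^2 - 18*t + 4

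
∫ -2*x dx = -x^2 + C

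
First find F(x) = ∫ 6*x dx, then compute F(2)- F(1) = 9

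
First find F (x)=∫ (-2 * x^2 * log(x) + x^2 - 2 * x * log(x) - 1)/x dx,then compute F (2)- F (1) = 5 - 9*log(2)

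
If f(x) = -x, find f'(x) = -1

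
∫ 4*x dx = 2*x^2 + C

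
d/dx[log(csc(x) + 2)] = -cot(x)*csc(x)/(csc(x) + 2)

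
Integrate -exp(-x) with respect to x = exp(-x) + C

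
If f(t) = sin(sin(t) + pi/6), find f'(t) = cos(t)*cos(sin(t) + pi/6)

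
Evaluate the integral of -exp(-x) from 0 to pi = -1 + exp(-pi)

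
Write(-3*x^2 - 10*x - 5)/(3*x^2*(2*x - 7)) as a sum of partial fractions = -307/(147*(2*x - 7)) + 80/(147*x) + 5/(21*x^2)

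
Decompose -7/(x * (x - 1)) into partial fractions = -7/(x - 1) + 7/x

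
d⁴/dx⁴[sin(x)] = sin(x)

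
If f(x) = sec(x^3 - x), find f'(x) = 3*x^2*tan(x^3 - x)*sec(x^3 - x) - tan(x^3 - x)*sec(x^3 - x)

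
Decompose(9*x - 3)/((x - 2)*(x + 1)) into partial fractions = 4/(x + 1) + 5/(x - 2)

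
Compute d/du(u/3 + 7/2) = 1/3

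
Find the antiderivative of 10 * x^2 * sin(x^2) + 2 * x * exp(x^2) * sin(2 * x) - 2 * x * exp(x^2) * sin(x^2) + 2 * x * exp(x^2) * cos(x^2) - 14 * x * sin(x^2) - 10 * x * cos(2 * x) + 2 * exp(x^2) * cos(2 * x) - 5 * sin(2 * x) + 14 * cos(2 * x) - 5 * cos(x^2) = (sin(2*x) + cos(x^2))*(-5*x + exp(x^2) + 7) + C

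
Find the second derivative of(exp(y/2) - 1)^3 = 9*exp(3*y/2)/4 + 3*exp(y/2)/4 - 3*exp(y)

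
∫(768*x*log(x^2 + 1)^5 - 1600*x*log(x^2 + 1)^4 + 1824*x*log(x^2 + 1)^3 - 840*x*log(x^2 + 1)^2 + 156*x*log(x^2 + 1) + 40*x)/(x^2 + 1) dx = (64*log(x^2 + 1)^5 - 160*log(x^2 + 1)^4 + 228*log(x^2 + 1)^3 - 140*log(x^2 + 1)^2 + 39*log(x^2 + 1) + 20)*log(x^2 + 1) + C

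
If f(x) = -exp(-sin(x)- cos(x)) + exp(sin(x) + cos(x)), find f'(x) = sqrt(2)*(exp(2*sin(x))*exp(2*cos(x)) + 1)*exp(-sqrt(2)*sin(x + pi/4))*cos(x + pi/4)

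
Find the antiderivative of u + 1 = u^2/2 + u + C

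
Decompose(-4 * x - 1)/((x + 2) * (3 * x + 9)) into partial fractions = -11/(3*(x + 3)) + 7/(3*(x + 2))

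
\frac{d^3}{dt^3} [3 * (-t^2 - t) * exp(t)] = -3*t^2*exp(t) - 21*t*exp(t) - 27*exp(t)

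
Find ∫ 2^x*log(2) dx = 2^x + C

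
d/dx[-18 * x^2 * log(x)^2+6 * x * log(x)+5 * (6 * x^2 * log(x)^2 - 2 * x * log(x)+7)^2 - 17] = 720*x^3*log(x)^4 + 720*x^3*log(x)^3 - 360*x^2*log(x)^3 - 360*x^2*log(x)^2 + 844*x*log(x)^2 + 844*x*log(x) - 134*log(x) - 134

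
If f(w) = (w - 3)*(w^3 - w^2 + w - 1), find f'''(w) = 24*w - 24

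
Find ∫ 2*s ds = s^2 + C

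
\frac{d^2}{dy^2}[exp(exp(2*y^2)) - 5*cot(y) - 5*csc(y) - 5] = 16*y^2*exp(4*y^2)*exp(exp(2*y^2)) + 16*y^2*exp(2*y^2)*exp(exp(2*y^2)) + 4*exp(2*y^2)*exp(exp(2*y^2)) + 5/sin(y) - 10*cos(y)/sin(y)^3 - 10/sin(y)^3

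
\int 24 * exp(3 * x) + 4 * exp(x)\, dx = (8*exp(2*x) + 4)*exp(x) + C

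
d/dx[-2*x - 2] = -2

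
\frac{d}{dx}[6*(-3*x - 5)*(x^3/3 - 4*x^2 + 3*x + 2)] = -24*x^3 + 186*x^2 + 132*x - 126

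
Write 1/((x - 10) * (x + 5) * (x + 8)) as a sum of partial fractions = 1/(54*(x + 8)) - 1/(45*(x + 5)) + 1/(270*(x - 10))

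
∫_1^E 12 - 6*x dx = 3 - 3*(-2 + E)^2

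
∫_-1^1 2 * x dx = 0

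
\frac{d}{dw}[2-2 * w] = -2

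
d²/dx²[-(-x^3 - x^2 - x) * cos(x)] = -x^3*cos(x) - 6*x^2*sin(x) - x^2*cos(x) - 4*x*sin(x) + 5*x*cos(x) - 2*sin(x) + 2*cos(x)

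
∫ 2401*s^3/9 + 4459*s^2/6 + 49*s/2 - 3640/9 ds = 2401*s^4/36 + 4459*s^3/18 + 49*s^2/4 - 3640*s/9 + C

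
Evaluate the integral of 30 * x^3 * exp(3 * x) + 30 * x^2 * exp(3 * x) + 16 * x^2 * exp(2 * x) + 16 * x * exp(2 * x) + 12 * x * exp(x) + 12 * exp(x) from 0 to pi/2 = 6*pi*exp(pi/2) + 2*pi^2*exp(pi) + 5*pi^3*exp(3*pi/2)/4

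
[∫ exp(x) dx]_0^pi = -1 + exp(pi)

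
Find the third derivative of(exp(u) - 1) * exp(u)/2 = 4*exp(2*u) - exp(u)/2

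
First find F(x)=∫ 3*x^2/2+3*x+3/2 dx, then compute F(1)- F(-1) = 4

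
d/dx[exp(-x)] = -exp(-x)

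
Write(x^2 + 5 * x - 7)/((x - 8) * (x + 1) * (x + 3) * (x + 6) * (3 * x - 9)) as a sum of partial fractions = -1/(5670*(x + 6)) + 13/(1188*(x + 3)) - 11/(1080*(x + 1)) - 17/(3240*(x - 3)) + 97/(20790*(x - 8))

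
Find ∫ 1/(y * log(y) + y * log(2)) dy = log(log(2*y)) + C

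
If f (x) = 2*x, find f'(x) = 2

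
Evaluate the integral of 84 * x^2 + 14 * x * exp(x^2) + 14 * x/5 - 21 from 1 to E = -28*E - 42/5 + 7*exp(2)/5 + 28*exp(3) + 7*exp(exp(2))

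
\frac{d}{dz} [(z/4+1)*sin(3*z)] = 3*z*cos(3*z)/4 + sin(3*z)/4 + 3*cos(3*z)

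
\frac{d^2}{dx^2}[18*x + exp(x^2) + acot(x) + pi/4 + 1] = (4*x^6*exp(x^2) + 10*x^4*exp(x^2) + 8*x^2*exp(x^2) + 2*x + 2*exp(x^2))/(x^4 + 2*x^2 + 1)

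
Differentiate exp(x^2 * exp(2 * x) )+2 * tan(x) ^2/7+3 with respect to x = 2*x^2*exp(x^2*exp(2*x) + 2*x) + 2*x*exp(x^2*exp(2*x) + 2*x) + 4*tan(x)^3/7 + 4*tan(x)/7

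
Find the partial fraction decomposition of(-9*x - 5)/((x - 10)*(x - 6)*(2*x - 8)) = -41/(24*(x - 4)) + 59/(16*(x - 6)) - 95/(48*(x - 10))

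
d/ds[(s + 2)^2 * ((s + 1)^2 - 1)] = 4*s^3 + 18*s^2 + 24*s + 8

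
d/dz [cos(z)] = -sin(z)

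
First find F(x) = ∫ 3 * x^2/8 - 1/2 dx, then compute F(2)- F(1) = 3/8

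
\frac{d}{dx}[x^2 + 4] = 2*x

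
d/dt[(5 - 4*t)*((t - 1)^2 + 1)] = -12*t^2 + 26*t - 18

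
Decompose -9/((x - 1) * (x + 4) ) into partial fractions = 9/(5*(x + 4)) - 9/(5*(x - 1))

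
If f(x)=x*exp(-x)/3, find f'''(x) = (3 - x)*exp(-x)/3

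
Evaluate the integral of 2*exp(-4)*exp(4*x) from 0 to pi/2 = -exp(-4)/2 + exp(-4 + 2*pi)/2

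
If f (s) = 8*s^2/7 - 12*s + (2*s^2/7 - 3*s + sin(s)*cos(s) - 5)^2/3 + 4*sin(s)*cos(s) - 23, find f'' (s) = -8*s^2*sin(2*s)/21 + 16*s^2/49 + 4*s*sin(2*s) + 16*s*cos(2*s)/21 - 24*s/7 + 4*(1 - cos(2*s))^2/3 - 8*sin(2*s)/7 - 4*cos(2*s)/3 + 92/21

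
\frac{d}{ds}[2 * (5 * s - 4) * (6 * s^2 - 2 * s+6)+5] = 180*s^2 - 136*s + 76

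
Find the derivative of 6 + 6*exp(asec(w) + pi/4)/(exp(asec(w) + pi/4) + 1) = 6*exp(asec(w) + pi/4)/(w^2*sqrt(1 - 1/w^2)*exp(pi/2)*exp(2*asec(w)) + 2*w^2*sqrt(1 - 1/w^2)*exp(pi/4)*exp(asec(w)) + w^2*sqrt(1 - 1/w^2))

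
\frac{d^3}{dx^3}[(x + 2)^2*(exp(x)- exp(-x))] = (x^2*exp(2*x) + x^2 + 10*x*exp(2*x) - 2*x + 22*exp(2*x) - 2)*exp(-x)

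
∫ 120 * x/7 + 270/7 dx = 60*x^2/7 + 270*x/7 + C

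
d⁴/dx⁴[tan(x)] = 24*tan(x)^5 + 40*tan(x)^3 + 16*tan(x)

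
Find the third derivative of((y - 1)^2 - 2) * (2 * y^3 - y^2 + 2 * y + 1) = 120*y^2 - 120*y + 12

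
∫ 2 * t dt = t^2 + C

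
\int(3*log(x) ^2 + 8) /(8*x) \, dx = log(x)^3/8 + log(x) + C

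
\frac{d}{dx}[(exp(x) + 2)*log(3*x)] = (x*exp(x)*log(x) + x*exp(x)*log(3) + exp(x) + 2)/x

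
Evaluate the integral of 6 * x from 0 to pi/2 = 3*pi^2/4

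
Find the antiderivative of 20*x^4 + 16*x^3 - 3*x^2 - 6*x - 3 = 4*x^5 + 4*x^4 - x^3 - 3*x^2 - 3*x + C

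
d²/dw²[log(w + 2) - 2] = -1/(w^2 + 4*w + 4)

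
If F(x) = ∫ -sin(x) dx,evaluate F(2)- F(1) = -cos(1) + cos(2)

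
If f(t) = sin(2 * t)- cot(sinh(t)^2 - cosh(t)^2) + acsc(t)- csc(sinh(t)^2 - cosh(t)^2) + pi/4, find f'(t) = (2*t^2*sqrt(1 - 1/t^2)*cos(2*t) - 1)/(t^2*sqrt(1 - 1/t^2))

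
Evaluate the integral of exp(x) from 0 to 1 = -1 + E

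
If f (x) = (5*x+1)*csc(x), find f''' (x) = (5*x*cos(x)/sin(x) - 30*x*cos(x)/sin(x)^3 - 15 + cos(x)/sin(x) + 30/sin(x)^2 - 6*cos(x)/sin(x)^3)/sin(x)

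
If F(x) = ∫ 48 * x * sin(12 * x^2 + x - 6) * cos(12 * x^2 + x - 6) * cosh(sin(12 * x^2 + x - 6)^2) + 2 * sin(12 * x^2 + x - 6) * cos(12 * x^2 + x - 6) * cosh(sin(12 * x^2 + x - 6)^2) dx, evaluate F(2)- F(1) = -sinh(sin(7)^2) + sinh(sin(44)^2)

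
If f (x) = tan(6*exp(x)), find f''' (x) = 6*(216*(-1 + cos(6*exp(x))^(-2))^2*exp(2*x) - 216*exp(2*x) + 288*exp(2*x)/cos(6*exp(x))^2 + 36*exp(x)*sin(6*exp(x))/cos(6*exp(x))^3 + cos(6*exp(x))^(-2))*exp(x)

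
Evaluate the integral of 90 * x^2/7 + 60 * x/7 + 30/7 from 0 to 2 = 60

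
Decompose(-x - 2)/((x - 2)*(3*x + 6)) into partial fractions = -1/(3*(x - 2))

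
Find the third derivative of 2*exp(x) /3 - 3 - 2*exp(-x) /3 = (2*exp(2*x) + 2)*exp(-x)/3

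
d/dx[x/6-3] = 1/6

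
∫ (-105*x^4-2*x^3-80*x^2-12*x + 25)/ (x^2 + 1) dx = -35*x^3 - x^2 + 25*x - 5*log(x^2 + 1) + C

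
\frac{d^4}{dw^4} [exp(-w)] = exp(-w)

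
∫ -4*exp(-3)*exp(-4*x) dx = exp(-4*x - 3) + C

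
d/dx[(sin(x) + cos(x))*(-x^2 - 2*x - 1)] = x^2*sin(x) - x^2*cos(x) - 4*x*cos(x) - sin(x) - 3*cos(x)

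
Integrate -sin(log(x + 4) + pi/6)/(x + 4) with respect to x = cos(log(x + 4) + pi/6) + C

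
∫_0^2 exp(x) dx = -1 + exp(2)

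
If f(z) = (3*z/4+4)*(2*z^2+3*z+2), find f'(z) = 9*z^2/2 + 41*z/2 + 27/2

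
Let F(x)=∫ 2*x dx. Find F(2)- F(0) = 4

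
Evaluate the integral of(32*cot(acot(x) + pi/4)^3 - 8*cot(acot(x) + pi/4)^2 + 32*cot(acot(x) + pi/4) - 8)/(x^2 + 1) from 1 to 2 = -8/9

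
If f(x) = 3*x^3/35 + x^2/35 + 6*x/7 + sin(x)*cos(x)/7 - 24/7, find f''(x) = 18*x/35 - 2*sin(2*x)/7 + 2/35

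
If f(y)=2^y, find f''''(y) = 2^y*log(2)^4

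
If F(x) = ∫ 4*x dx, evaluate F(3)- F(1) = 16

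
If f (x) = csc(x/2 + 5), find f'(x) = -cot(x/2 + 5)*csc(x/2 + 5)/2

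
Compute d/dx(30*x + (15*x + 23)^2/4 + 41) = 225*x/2 + 405/2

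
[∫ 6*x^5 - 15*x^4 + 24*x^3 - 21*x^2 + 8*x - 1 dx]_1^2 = 22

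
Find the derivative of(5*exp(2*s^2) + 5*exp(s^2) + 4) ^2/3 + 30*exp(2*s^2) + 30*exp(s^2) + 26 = 200*s*exp(4*s^2)/3 + 100*s*exp(3*s^2) + 620*s*exp(2*s^2)/3 + 260*s*exp(s^2)/3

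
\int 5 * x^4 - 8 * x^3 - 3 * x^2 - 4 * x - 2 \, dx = x^5 - 2*x^4 - x^3 - 2*x^2 - 2*x + C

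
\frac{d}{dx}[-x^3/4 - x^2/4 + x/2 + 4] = -3*x^2/4 - x/2 + 1/2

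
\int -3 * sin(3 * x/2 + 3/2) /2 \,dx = cos(3*(x + 1)/2) + C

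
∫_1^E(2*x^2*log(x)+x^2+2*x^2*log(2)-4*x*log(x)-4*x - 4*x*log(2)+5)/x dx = -2*log(2) + ((-2 + E)^2 + 1)*log(2*E)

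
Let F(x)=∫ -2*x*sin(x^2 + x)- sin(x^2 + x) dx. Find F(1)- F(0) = -1 + cos(2)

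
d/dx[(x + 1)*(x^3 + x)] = 4*x^3 + 3*x^2 + 2*x + 1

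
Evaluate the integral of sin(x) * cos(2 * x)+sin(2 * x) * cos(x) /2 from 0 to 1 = sin(1)*sin(2)/2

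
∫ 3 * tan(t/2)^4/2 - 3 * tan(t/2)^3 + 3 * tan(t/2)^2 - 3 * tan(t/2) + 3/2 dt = (tan(t/2) - 1)^3 + C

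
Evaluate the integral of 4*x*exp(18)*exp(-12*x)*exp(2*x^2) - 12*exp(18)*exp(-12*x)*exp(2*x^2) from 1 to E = -exp(8) + exp(2*(-3 + E)^2)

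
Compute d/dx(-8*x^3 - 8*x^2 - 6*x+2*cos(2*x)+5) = -24*x^2 - 16*x - 4*sin(2*x) - 6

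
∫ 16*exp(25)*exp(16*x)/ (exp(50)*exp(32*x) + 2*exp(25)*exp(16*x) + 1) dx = exp(16*x + 25)/(exp(16*x + 25) + 1) + C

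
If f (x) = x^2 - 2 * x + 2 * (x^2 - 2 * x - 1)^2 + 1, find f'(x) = 8*x^3 - 24*x^2 + 10*x + 6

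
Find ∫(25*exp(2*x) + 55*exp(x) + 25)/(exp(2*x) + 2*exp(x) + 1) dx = 5*((5*x + 7)*(exp(x) + 1) + exp(x))/(exp(x) + 1) + C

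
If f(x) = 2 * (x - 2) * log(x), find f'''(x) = (-2*x - 8)/x^3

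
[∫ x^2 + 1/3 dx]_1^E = -2/3 + E/3 + exp(3)/3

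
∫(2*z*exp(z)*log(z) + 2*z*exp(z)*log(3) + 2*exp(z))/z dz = 2*exp(z)*log(3*z) + C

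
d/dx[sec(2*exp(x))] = 2*exp(x)*tan(2*exp(x))*sec(2*exp(x))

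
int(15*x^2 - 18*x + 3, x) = 5*x^3 - 9*x^2 + 3*x + C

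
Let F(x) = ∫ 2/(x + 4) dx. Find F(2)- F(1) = -2*log(5) + 2*log(6)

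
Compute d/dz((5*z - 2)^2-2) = 50*z - 20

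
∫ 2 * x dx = x^2 + C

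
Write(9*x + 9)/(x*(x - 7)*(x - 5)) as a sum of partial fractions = -27/(5*(x - 5)) + 36/(7*(x - 7)) + 9/(35*x)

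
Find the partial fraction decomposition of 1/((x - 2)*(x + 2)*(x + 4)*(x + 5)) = -1/(21*(x + 5)) + 1/(12*(x + 4)) - 1/(24*(x + 2)) + 1/(168*(x - 2))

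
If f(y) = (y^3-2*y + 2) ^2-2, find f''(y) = 30*y^4 - 48*y^2 + 24*y + 8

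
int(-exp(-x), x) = exp(-x) + C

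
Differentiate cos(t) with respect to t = -sin(t)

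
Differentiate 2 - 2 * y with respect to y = -2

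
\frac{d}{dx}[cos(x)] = -sin(x)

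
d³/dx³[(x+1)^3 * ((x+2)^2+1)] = 60*x^2 + 168*x + 120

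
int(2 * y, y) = y^2 + C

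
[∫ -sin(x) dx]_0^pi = -2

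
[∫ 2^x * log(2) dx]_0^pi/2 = -1 + 2^(pi/2)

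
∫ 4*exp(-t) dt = -4*exp(-t) + C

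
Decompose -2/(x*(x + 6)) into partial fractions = 1/(3*(x + 6)) - 1/(3*x)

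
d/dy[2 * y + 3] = 2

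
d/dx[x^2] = 2*x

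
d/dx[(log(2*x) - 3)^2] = (2*log(x) - 6 + 2*log(2))/x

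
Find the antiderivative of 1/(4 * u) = log(u)/4 + C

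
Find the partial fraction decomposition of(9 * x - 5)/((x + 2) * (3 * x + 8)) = 87/(2*(3*x + 8)) - 23/(2*(x + 2))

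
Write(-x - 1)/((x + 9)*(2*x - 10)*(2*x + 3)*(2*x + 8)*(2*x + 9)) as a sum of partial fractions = -7/(1026*(2*x + 9)) - 1/(5850*(2*x + 3)) + 1/(4725*(x + 9)) + 1/(300*(x + 4)) - 1/(20748*(x - 5))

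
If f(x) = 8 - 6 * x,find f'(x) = -6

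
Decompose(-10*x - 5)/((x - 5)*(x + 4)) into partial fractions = -35/(9*(x + 4)) - 55/(9*(x - 5))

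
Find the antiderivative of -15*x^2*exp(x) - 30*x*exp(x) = -15*x^2*exp(x) + C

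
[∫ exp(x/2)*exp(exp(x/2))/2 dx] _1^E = -exp(exp(1/2)) + exp(exp(E/2))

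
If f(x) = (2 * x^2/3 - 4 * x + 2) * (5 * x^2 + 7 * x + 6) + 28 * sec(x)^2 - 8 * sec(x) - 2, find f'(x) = 40*x^3/3 - 46*x^2 - 28*x + 56*tan(x)*sec(x)^2 - 8*tan(x)*sec(x) - 10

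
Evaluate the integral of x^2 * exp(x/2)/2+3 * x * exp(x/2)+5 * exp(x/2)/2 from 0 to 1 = -1 + 4*exp(1/2)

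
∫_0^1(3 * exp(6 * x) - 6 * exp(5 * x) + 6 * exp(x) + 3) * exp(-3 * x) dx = 1 + (-1 - exp(-1) + E)^3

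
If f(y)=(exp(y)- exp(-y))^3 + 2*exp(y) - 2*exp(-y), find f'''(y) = (27*exp(6*y) - exp(4*y) - exp(2*y) + 27)*exp(-3*y)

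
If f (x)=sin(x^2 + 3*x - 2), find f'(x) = (2*x + 3)*cos(x^2 + 3*x - 2)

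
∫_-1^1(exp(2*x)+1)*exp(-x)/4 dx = -exp(-1)/2 + E/2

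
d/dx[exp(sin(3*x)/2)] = 3*exp(sin(3*x)/2)*cos(3*x)/2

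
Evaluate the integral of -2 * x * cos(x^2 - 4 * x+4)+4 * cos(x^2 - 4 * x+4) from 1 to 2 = sin(1)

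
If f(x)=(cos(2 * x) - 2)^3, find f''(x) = 288*sin(x)^6 - 48*sin(x)^4 - 120*sin(x)^2 - 12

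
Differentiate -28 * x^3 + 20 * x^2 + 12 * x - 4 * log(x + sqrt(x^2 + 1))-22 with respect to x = (-84*x^4 - 84*x^3*sqrt(x^2 + 1) + 40*x^3 + 40*x^2*sqrt(x^2 + 1) - 72*x^2 + 12*x*sqrt(x^2 + 1) + 36*x - 4*sqrt(x^2 + 1) + 12)/(x^2 + x*sqrt(x^2 + 1) + 1)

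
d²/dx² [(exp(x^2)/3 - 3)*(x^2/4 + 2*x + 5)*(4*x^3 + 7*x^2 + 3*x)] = 4*x^7*exp(x^2)/3 + 13*x^6*exp(x^2) + 161*x^5*exp(x^2)/3 + 679*x^4*exp(x^2)/6 + 1133*x^3*exp(x^2)/6 - 60*x^3 + 527*x^2*exp(x^2)/3 - 351*x^2 + 199*x*exp(x^2)/2 - 1251*x/2 + 82*exp(x^2)/3 - 246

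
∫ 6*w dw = 3*w^2 + C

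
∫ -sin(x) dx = cos(x) + C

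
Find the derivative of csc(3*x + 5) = -3*cot(3*x + 5)*csc(3*x + 5)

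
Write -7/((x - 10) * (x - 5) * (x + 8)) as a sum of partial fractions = -7/(234*(x + 8)) + 7/(65*(x - 5)) - 7/(90*(x - 10))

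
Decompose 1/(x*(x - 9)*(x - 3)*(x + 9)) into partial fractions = -1/(1944*(x + 9)) - 1/(216*(x - 3)) + 1/(972*(x - 9)) + 1/(243*x)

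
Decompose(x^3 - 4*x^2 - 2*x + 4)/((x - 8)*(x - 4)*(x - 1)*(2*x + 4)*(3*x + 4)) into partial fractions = 57/(3136*(3*x + 4)) - 1/(45*(x + 2)) - 1/(882*(x - 1)) + 1/(576*(x - 4)) + 61/(3920*(x - 8))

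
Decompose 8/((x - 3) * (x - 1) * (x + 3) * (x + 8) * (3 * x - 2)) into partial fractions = 324/(1001*(3*x - 2)) + 4/(6435*(x + 8)) - 1/(165*(x + 3)) - 1/(9*(x - 1)) + 2/(231*(x - 3))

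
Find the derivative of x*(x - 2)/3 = 2*x/3 - 2/3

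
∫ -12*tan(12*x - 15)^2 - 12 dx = -tan(12*x - 15) + C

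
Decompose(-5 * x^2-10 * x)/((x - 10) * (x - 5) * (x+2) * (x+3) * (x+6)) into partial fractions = -5/(88*(x + 6)) + 5/(104*(x + 3)) + 5/(88*(x - 5)) - 5/(104*(x - 10))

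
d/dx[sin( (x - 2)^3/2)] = 3*(x - 2)^2*cos(x^3/2 - 3*x^2 + 6*x - 4)/2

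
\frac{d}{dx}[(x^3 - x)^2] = 6*x^5 - 8*x^3 + 2*x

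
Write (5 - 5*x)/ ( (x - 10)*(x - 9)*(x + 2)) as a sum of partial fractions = 5/(44*(x + 2)) + 40/(11*(x - 9)) - 15/(4*(x - 10))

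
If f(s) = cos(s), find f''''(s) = cos(s)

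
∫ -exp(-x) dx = exp(-x) + C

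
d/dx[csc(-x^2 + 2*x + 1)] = 4*(x - 1)*cos(-x^2 + 2*x + 1)/(1 - cos(2*(-x^2 + 2*x + 1)))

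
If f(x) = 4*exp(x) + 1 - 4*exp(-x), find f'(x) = (4*exp(2*x) + 4)*exp(-x)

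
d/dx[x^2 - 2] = 2*x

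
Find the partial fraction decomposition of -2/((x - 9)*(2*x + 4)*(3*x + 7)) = -9/(34*(3*x + 7)) + 1/(11*(x + 2)) - 1/(374*(x - 9))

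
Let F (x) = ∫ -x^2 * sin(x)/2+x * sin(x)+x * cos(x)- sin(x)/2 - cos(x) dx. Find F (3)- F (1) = 2*cos(3)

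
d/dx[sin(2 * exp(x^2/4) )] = x*exp(x^2/4)*cos(2*exp(x^2/4))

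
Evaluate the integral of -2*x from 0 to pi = -pi^2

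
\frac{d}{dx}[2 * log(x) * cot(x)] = 2*(-x*log(x)/sin(x)^2 + 1/tan(x))/x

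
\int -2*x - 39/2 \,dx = -x^2 - 39*x/2 + C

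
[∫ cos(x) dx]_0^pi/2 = 1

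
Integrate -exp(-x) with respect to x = exp(-x) + C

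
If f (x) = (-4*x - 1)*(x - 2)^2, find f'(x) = -12*x^2 + 30*x - 12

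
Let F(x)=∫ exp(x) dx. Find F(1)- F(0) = -1 + E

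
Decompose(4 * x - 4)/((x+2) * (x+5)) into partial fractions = 8/(x + 5) - 4/(x + 2)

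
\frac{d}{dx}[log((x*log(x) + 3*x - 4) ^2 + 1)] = (2*x*log(x)^2 + 14*x*log(x) + 24*x - 8*log(x) - 32)/(x^2*log(x)^2 + 6*x^2*log(x) + 9*x^2 - 8*x*log(x) - 24*x + 17)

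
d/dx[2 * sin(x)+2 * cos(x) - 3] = -2*sin(x) + 2*cos(x)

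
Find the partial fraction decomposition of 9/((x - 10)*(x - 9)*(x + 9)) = 1/(38*(x + 9)) - 1/(2*(x - 9)) + 9/(19*(x - 10))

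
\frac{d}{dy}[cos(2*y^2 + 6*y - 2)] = -2*(2*y + 3)*sin(2*y^2 + 6*y - 2)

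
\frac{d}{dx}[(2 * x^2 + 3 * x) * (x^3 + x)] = 10*x^4 + 12*x^3 + 6*x^2 + 6*x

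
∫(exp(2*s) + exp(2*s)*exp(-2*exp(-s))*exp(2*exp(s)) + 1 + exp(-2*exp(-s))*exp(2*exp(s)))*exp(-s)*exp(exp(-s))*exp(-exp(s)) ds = 2*sinh(2*sinh(s)) + C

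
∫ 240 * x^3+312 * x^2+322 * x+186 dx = 60*x^4 + 104*x^3 + 161*x^2 + 186*x + C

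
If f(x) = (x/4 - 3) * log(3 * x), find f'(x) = (x*log(x) + x + x*log(3) - 12)/(4*x)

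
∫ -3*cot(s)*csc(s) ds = 3*csc(s) + C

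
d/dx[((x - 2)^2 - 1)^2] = 4*x^3 - 24*x^2 + 44*x - 24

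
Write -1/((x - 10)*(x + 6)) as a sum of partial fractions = 1/(16*(x + 6)) - 1/(16*(x - 10))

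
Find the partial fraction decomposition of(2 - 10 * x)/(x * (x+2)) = -11/(x + 2) + 1/x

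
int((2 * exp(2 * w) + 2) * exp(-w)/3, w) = 4*sinh(w)/3 + C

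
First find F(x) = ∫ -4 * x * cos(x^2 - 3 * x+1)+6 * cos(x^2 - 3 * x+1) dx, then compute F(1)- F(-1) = 2*sin(5) + 2*sin(1)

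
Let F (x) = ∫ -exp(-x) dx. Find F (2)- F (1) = -exp(-1) + exp(-2)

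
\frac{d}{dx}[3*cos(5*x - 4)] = -15*sin(5*x - 4)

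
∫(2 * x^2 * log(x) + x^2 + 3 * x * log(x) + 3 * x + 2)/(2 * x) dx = (x^2 + 3*x + 2)*log(x)/2 + C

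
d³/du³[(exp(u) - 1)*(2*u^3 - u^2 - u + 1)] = 2*u^3*exp(u) + 17*u^2*exp(u) + 29*u*exp(u) + 4*exp(u) - 12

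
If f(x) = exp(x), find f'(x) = exp(x)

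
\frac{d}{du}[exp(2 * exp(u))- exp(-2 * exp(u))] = (2*exp(u) + 2*exp(u + 4*exp(u)))*exp(-2*exp(u))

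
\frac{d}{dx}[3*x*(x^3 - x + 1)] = 12*x^3 - 6*x + 3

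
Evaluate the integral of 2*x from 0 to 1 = 1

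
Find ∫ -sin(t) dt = cos(t) + C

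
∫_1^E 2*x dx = -1 + exp(2)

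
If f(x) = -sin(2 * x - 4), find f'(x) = -2*cos(2*x - 4)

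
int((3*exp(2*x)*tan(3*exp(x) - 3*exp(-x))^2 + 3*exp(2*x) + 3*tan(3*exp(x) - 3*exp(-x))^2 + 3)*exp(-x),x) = tan(6*sinh(x)) + C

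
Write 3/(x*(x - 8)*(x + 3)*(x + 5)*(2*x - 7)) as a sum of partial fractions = -16/(4641*(2*x - 7)) + 3/(2210*(x + 5)) - 1/(286*(x + 3)) + 1/(3432*(x - 8)) + 1/(280*x)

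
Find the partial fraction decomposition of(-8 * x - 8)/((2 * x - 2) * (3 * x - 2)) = 20/(3*x - 2) - 8/(x - 1)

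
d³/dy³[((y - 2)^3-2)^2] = 120*y^3 - 720*y^2 + 1440*y - 984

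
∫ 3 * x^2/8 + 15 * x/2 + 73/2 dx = x^3/8 + 15*x^2/4 + 73*x/2 + C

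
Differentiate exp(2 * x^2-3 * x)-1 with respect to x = 4*x*exp(2*x^2 - 3*x) - 3*exp(2*x^2 - 3*x)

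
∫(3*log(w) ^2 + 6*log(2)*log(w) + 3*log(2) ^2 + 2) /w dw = (log(2*w)^2 + 2)*log(2*w) + C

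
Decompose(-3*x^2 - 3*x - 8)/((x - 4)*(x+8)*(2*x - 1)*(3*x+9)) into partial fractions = 82/(2499*(2*x - 1)) + 44/(765*(x + 8)) - 26/(735*(x + 3)) - 17/(441*(x - 4))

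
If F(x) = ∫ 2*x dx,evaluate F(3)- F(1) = 8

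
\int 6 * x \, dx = 3*x^2 + C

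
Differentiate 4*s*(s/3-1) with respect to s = 8*s/3 - 4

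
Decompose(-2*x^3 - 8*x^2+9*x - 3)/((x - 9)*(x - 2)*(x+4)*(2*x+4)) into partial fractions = 1/(8*(x + 4)) - 37/(176*(x + 2)) + 11/(112*(x - 2)) - 78/(77*(x - 9))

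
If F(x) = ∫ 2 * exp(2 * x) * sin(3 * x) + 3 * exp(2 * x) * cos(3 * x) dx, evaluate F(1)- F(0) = exp(2)*sin(3)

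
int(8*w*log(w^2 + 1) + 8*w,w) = 4*(w^2 + 1)*log(w^2 + 1) + C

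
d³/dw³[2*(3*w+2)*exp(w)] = 6*w*exp(w) + 22*exp(w)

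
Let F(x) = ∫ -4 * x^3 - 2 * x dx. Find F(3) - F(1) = -88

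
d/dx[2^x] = 2^x*log(2)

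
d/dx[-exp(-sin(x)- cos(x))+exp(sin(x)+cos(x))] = sqrt(2)*(exp(2*sin(x))*exp(2*cos(x)) + 1)*exp(-sqrt(2)*sin(x + pi/4))*cos(x + pi/4)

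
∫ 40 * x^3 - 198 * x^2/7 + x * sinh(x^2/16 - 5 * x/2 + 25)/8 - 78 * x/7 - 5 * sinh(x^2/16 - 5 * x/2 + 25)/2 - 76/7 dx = -(-2*x^2 + 2*x + 3)*(35*x^2 + 2*x + 35)/7 + cosh((x - 20)^2/16) + C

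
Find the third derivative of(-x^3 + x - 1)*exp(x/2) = -x^3*exp(x/2)/8 - 9*x^2*exp(x/2)/4 - 71*x*exp(x/2)/8 - 43*exp(x/2)/8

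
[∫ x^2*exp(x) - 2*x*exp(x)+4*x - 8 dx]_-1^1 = -16 - 9*exp(-1) + E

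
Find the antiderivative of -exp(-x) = exp(-x) + C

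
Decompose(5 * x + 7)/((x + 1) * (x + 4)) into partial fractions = 13/(3*(x + 4)) + 2/(3*(x + 1))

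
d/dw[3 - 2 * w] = -2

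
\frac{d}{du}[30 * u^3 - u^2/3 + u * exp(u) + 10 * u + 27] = 90*u^2 + u*exp(u) - 2*u/3 + exp(u) + 10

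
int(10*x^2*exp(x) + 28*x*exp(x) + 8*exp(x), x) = 2*x*(5*x + 4)*exp(x) + C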